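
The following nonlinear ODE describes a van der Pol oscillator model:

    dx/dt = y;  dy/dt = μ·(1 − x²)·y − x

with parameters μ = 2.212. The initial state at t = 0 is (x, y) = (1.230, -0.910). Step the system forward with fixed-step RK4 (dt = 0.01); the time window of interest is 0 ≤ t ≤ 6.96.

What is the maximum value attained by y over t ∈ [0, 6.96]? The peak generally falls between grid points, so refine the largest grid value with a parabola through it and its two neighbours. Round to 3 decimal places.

max y = 4.077

t=0.000: state=(1.230, -0.910)
step 1 (dt=0.01): k1=(-0.910, -0.198), k2=(-0.911, -0.214), k3=(-0.911, -0.214), k4=(-0.912, -0.231); state += dt/6·(k1+2k2+2k3+k4)
t=0.010: state=(1.221, -0.912)
t=0.020: state=(1.212, -0.915)
t=0.030: state=(1.203, -0.917)
continuing one RK4 step at a time; state shown every 25 steps (Δt=0.25):
t=0.250: state=(0.988, -1.062)
t=0.500: state=(0.678, -1.478)
t=0.750: state=(0.206, -2.413)
t=1.000: state=(-0.590, -3.977)
t=1.250: state=(-1.578, -3.140)
t=1.500: state=(-2.005, -0.578)
t=1.750: state=(-2.036, 0.139)
t=2.000: state=(-1.980, 0.271)
t=2.250: state=(-1.907, 0.308)
t=2.500: state=(-1.827, 0.334)
t=2.750: state=(-1.740, 0.361)
t=3.000: state=(-1.646, 0.395)
t=3.250: state=(-1.542, 0.439)
t=3.500: state=(-1.425, 0.499)
t=3.750: state=(-1.290, 0.587)
t=4.000: state=(-1.127, 0.723)
t=4.250: state=(-0.920, 0.957)
t=4.500: state=(-0.632, 1.403)
t=4.750: state=(-0.180, 2.327)
t=5.000: state=(0.588, 3.829)
t=5.250: state=(1.546, 3.101)
t=5.500: state=(1.979, 0.618)
t=5.750: state=(2.015, -0.128)
t=6.000: state=(1.961, -0.271)
t=6.250: state=(1.887, -0.312)
t=6.500: state=(1.806, -0.339)
t=6.750: state=(1.718, -0.369)
t=6.960: state=(1.637, -0.398)
largest grid value and its neighbours: y(5.080)=4.07367, y(5.090)=4.07704, y(5.100)=4.07305
parabola through these three points peaks at t≈5.090 with y≈4.07705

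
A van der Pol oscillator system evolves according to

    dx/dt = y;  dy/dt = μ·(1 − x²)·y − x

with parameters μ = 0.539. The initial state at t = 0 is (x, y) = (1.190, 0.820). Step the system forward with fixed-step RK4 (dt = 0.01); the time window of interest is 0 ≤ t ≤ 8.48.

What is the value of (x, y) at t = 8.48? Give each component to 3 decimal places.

t=0.000: state=(1.190, 0.820)
step 1 (dt=0.01): k1=(0.820, -1.374), k2=(0.813, -1.381), k3=(0.813, -1.381), k4=(0.806, -1.387); state += dt/6·(k1+2k2+2k3+k4)
t=0.010: state=(1.198, 0.806)
t=0.020: state=(1.206, 0.792)
t=0.030: state=(1.214, 0.778)
continuing one RK4 step at a time; state shown every 50 steps (Δt=0.5):
t=0.500: state=(1.413, 0.069)
t=1.000: state=(1.283, -0.560)
t=1.500: state=(0.873, -1.071)
t=2.000: state=(0.208, -1.593)
t=2.500: state=(-0.690, -1.903)
t=3.000: state=(-1.518, -1.214)
t=3.500: state=(-1.824, -0.057)
t=4.000: state=(-1.658, 0.647)
t=4.500: state=(-1.215, 1.117)
t=5.000: state=(-0.532, 1.637)
t=5.500: state=(0.427, 2.150)
t=6.000: state=(1.452, 1.687)
t=6.500: state=(1.946, 0.301)
t=7.000: state=(1.858, -0.544)
t=7.500: state=(1.464, -1.008)
t=8.000: state=(0.849, -1.473)
t=8.480: state=(0.009, -2.033)

(x, y) = (0.009, -2.033)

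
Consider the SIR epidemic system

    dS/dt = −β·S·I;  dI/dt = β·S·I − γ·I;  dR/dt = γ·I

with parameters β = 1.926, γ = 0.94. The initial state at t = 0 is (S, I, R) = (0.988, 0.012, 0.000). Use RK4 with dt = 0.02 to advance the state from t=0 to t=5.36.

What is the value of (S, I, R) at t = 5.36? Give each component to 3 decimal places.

t=0.000: state=(0.988, 0.012, 0.000)
step 1 (dt=0.02): k1=(-0.023, 0.012, 0.011), k2=(-0.023, 0.012, 0.011), k3=(-0.023, 0.012, 0.011), k4=(-0.023, 0.012, 0.011); state += dt/6·(k1+2k2+2k3+k4)
t=0.020: state=(0.988, 0.012, 0.000)
t=0.040: state=(0.987, 0.012, 0.000)
t=0.060: state=(0.987, 0.013, 0.001)
continuing one RK4 step at a time; state shown every 10 steps (Δt=0.2):
t=0.200: state=(0.983, 0.015, 0.002)
t=0.400: state=(0.977, 0.018, 0.005)
t=0.600: state=(0.970, 0.021, 0.009)
t=0.800: state=(0.961, 0.025, 0.014)
t=1.000: state=(0.951, 0.030, 0.019)
t=1.200: state=(0.939, 0.036, 0.025)
t=1.400: state=(0.924, 0.043, 0.032)
t=1.600: state=(0.908, 0.051, 0.041)
t=1.800: state=(0.889, 0.060, 0.052)
t=2.000: state=(0.867, 0.069, 0.064)
t=2.200: state=(0.843, 0.080, 0.078)
t=2.400: state=(0.815, 0.091, 0.094)
t=2.600: state=(0.785, 0.103, 0.112)
t=2.800: state=(0.753, 0.114, 0.132)
t=3.000: state=(0.719, 0.126, 0.155)
t=3.200: state=(0.684, 0.137, 0.180)
t=3.400: state=(0.648, 0.146, 0.206)
t=3.600: state=(0.611, 0.154, 0.234)
t=3.800: state=(0.575, 0.161, 0.264)
t=4.000: state=(0.540, 0.165, 0.295)
t=4.200: state=(0.506, 0.167, 0.326)
t=4.400: state=(0.475, 0.168, 0.358)
t=4.600: state=(0.445, 0.166, 0.389)
t=4.800: state=(0.418, 0.162, 0.420)
t=5.000: state=(0.393, 0.157, 0.450)
t=5.200: state=(0.370, 0.151, 0.479)
t=5.360: state=(0.354, 0.145, 0.501)

(S, I, R) = (0.354, 0.145, 0.501)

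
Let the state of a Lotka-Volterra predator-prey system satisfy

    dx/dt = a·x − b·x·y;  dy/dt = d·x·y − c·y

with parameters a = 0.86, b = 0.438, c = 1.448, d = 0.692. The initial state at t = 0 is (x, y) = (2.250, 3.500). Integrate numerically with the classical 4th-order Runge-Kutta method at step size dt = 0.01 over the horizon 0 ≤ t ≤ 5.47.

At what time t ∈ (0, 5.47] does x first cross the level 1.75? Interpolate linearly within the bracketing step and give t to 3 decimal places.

t = 0.376

t=0.000: state=(2.250, 3.500)
step 1 (dt=0.01): k1=(-1.514, 0.381), k2=(-1.511, 0.363), k3=(-1.511, 0.363), k4=(-1.508, 0.345); state += dt/6·(k1+2k2+2k3+k4)
t=0.010: state=(2.235, 3.504)
t=0.020: state=(2.220, 3.507)
t=0.030: state=(2.205, 3.510)
continuing one RK4 step at a time; state shown every 20 steps (Δt=0.2):
t=0.200: state=(1.964, 3.506)
t=0.370: state=(1.756, 3.410)
next step: t=0.380: state=(1.745, 3.402) — x has crossed 1.75
linear interpolation between t=0.370 (1.75646) and t=0.380 (1.74540) → t≈0.376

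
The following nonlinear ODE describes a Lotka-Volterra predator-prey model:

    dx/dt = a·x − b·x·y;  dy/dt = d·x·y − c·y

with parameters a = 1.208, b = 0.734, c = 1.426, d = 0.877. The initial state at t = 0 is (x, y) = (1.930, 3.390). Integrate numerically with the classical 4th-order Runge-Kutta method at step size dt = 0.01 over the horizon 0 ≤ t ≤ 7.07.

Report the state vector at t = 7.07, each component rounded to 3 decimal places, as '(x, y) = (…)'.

(x, y) = (0.804, 0.963)

t=0.000: state=(1.930, 3.390)
step 1 (dt=0.01): k1=(-2.471, 0.904), k2=(-2.461, 0.868), k3=(-2.461, 0.868), k4=(-2.452, 0.833); state += dt/6·(k1+2k2+2k3+k4)
t=0.010: state=(1.905, 3.399)
t=0.020: state=(1.881, 3.407)
t=0.030: state=(1.857, 3.414)
continuing one RK4 step at a time; state shown every 25 steps (Δt=0.25):
t=0.250: state=(1.391, 3.405)
t=0.500: state=(1.032, 3.099)
t=0.750: state=(0.823, 2.653)
t=1.000: state=(0.714, 2.195)
t=1.250: state=(0.670, 1.787)
t=1.500: state=(0.675, 1.449)
t=1.750: state=(0.718, 1.181)
t=2.000: state=(0.797, 0.975)
t=2.250: state=(0.915, 0.823)
t=2.500: state=(1.075, 0.716)
t=2.750: state=(1.284, 0.649)
t=3.000: state=(1.547, 0.619)
t=3.250: state=(1.867, 0.629)
t=3.500: state=(2.239, 0.690)
t=3.750: state=(2.639, 0.825)
t=4.000: state=(3.005, 1.074)
t=4.250: state=(3.221, 1.494)
t=4.500: state=(3.138, 2.114)
t=4.750: state=(2.697, 2.822)
t=5.000: state=(2.063, 3.333)
t=5.250: state=(1.490, 3.434)
t=5.500: state=(1.094, 3.181)
t=5.750: state=(0.857, 2.751)
t=6.000: state=(0.730, 2.289)
t=6.250: state=(0.675, 1.867)
t=6.500: state=(0.670, 1.514)
t=6.750: state=(0.706, 1.232)
t=7.000: state=(0.777, 1.014)
t=7.070: state=(0.804, 0.963)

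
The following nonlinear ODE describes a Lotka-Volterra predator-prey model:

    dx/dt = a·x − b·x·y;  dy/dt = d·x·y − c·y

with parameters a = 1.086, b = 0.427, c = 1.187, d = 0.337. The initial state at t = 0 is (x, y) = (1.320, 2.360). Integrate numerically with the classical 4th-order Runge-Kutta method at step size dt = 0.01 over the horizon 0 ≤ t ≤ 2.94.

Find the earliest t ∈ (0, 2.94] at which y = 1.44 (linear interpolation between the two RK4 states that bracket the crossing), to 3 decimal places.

t=0.000: state=(1.320, 2.360)
step 1 (dt=0.01): k1=(0.103, -1.751), k2=(0.108, -1.745), k3=(0.108, -1.745), k4=(0.113, -1.738); state += dt/6·(k1+2k2+2k3+k4)
t=0.010: state=(1.321, 2.343)
t=0.020: state=(1.322, 2.325)
t=0.030: state=(1.324, 2.308)
continuing one RK4 step at a time; state shown every 10 steps (Δt=0.1):
t=0.100: state=(1.335, 2.192)
t=0.200: state=(1.360, 2.037)
t=0.300: state=(1.394, 1.895)
t=0.400: state=(1.437, 1.765)
t=0.500: state=(1.490, 1.646)
t=0.600: state=(1.551, 1.539)
t=0.700: state=(1.623, 1.442)
next step: t=0.710: state=(1.630, 1.433) — y has crossed 1.44
linear interpolation between t=0.700 (1.44178) and t=0.710 (1.43260) → t≈0.702

t = 0.702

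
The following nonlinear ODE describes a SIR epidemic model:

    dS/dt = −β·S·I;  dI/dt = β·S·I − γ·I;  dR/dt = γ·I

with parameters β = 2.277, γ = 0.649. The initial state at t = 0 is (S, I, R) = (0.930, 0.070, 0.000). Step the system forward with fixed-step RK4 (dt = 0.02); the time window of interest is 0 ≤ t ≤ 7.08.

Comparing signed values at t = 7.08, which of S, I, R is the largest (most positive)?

largest component: R

t=0.000: state=(0.930, 0.070, 0.000)
step 1 (dt=0.02): k1=(-0.148, 0.103, 0.045), k2=(-0.150, 0.104, 0.046), k3=(-0.150, 0.104, 0.046), k4=(-0.152, 0.105, 0.047); state += dt/6·(k1+2k2+2k3+k4)
t=0.020: state=(0.927, 0.072, 0.001)
t=0.040: state=(0.924, 0.074, 0.002)
t=0.060: state=(0.921, 0.076, 0.003)
continuing one RK4 step at a time; state shown every 25 steps (Δt=0.5):
t=0.500: state=(0.829, 0.138, 0.033)
t=1.000: state=(0.671, 0.236, 0.093)
t=1.500: state=(0.485, 0.330, 0.186)
t=2.000: state=(0.323, 0.376, 0.302)
t=2.500: state=(0.211, 0.366, 0.423)
t=3.000: state=(0.142, 0.322, 0.536)
t=3.500: state=(0.101, 0.267, 0.631)
t=4.000: state=(0.077, 0.214, 0.709)
t=4.500: state=(0.062, 0.167, 0.771)
t=5.000: state=(0.053, 0.129, 0.819)
t=5.500: state=(0.046, 0.099, 0.855)
t=6.000: state=(0.042, 0.075, 0.883)
t=6.500: state=(0.039, 0.057, 0.904)
t=7.000: state=(0.037, 0.043, 0.920)
t=7.080: state=(0.037, 0.041, 0.923)
compare at T: S=0.037, I=0.041, R=0.923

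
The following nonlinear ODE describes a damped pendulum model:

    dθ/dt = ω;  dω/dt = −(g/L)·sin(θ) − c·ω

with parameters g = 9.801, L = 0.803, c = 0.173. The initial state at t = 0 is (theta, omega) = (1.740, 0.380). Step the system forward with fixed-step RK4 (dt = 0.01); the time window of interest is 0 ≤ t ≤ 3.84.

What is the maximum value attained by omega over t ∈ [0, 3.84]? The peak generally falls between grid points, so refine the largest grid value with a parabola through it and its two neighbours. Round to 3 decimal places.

t=0.000: state=(1.740, 0.380)
step 1 (dt=0.01): k1=(0.380, -12.097), k2=(0.320, -12.083), k3=(0.320, -12.083), k4=(0.259, -12.069); state += dt/6·(k1+2k2+2k3+k4)
t=0.010: state=(1.743, 0.259)
t=0.020: state=(1.745, 0.139)
t=0.030: state=(1.746, 0.018)
continuing one RK4 step at a time; state shown every 20 steps (Δt=0.2):
t=0.200: state=(1.576, -2.010)
t=0.400: state=(0.946, -4.213)
t=0.600: state=(-0.023, -5.122)
t=0.800: state=(-0.949, -3.816)
t=1.000: state=(-1.479, -1.433)
t=1.200: state=(-1.520, 1.014)
t=1.400: state=(-1.083, 3.295)
t=1.600: state=(-0.260, 4.672)
t=1.800: state=(0.646, 4.037)
t=2.000: state=(1.255, 1.928)
t=2.200: state=(1.399, -0.486)
t=2.400: state=(1.070, -2.752)
t=2.600: state=(0.350, -4.228)
t=2.800: state=(-0.496, -3.895)
t=3.000: state=(-1.103, -2.014)
t=3.200: state=(-1.274, 0.311)
t=3.400: state=(-0.987, 2.499)
t=3.600: state=(-0.326, 3.892)
t=3.800: state=(0.454, 3.594)
t=3.840: state=(0.592, 3.326)
largest grid value and its neighbours: omega(1.630)=4.71653, omega(1.640)=4.71999, omega(1.650)=4.71770
parabola through these three points peaks at t≈1.641 with omega≈4.72002

max omega = 4.720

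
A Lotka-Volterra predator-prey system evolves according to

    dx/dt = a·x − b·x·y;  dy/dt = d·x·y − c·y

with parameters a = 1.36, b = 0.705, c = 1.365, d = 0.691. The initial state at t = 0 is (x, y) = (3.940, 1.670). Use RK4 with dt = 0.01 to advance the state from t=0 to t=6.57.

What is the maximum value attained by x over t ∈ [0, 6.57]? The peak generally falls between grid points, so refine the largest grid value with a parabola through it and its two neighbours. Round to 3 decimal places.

max x = 3.979

t=0.000: state=(3.940, 1.670)
step 1 (dt=0.01): k1=(0.720, 2.267), k2=(0.689, 2.287), k3=(0.688, 2.287), k4=(0.657, 2.306); state += dt/6·(k1+2k2+2k3+k4)
t=0.010: state=(3.947, 1.693)
t=0.020: state=(3.953, 1.716)
t=0.030: state=(3.959, 1.740)
continuing one RK4 step at a time; state shown every 25 steps (Δt=0.25):
t=0.250: state=(3.896, 2.352)
t=0.500: state=(3.369, 3.152)
t=0.750: state=(2.563, 3.745)
t=1.000: state=(1.826, 3.879)
t=1.250: state=(1.321, 3.606)
t=1.500: state=(1.023, 3.131)
t=1.750: state=(0.867, 2.616)
t=2.000: state=(0.801, 2.146)
t=2.250: state=(0.799, 1.750)
t=2.500: state=(0.849, 1.433)
t=2.750: state=(0.948, 1.189)
t=3.000: state=(1.098, 1.008)
t=3.250: state=(1.307, 0.881)
t=3.500: state=(1.584, 0.803)
t=3.750: state=(1.939, 0.773)
t=4.000: state=(2.374, 0.797)
t=4.250: state=(2.877, 0.891)
t=4.500: state=(3.402, 1.090)
t=4.750: state=(3.832, 1.451)
t=5.000: state=(3.973, 2.035)
t=5.250: state=(3.647, 2.815)
t=5.500: state=(2.916, 3.540)
t=5.750: state=(2.115, 3.881)
t=6.000: state=(1.507, 3.759)
t=6.250: state=(1.129, 3.345)
t=6.500: state=(0.920, 2.833)
t=6.570: state=(0.883, 2.690)
largest grid value and its neighbours: x(4.950)=3.97848, x(4.960)=3.97895, x(4.970)=3.97866
parabola through these three points peaks at t≈4.961 with x≈3.97895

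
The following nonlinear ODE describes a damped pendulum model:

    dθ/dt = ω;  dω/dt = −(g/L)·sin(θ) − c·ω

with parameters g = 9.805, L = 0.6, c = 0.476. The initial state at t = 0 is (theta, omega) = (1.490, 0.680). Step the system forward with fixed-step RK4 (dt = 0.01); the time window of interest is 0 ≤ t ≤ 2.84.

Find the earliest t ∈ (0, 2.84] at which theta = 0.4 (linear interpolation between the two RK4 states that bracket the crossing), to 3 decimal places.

t = 0.432

t=0.000: state=(1.490, 0.680)
step 1 (dt=0.01): k1=(0.680, -16.612), k2=(0.597, -16.577), k3=(0.597, -16.576), k4=(0.514, -16.541); state += dt/6·(k1+2k2+2k3+k4)
t=0.010: state=(1.496, 0.514)
t=0.020: state=(1.500, 0.349)
t=0.030: state=(1.503, 0.185)
continuing one RK4 step at a time; state shown every 10 steps (Δt=0.1):
t=0.100: state=(1.476, -0.943)
t=0.200: state=(1.304, -2.471)
t=0.300: state=(0.988, -3.810)
t=0.400: state=(0.556, -4.745)
t=0.430: state=(0.411, -4.904)
next step: t=0.440: state=(0.362, -4.942) — theta has crossed 0.4
linear interpolation between t=0.430 (0.41098) and t=0.440 (0.36174) → t≈0.432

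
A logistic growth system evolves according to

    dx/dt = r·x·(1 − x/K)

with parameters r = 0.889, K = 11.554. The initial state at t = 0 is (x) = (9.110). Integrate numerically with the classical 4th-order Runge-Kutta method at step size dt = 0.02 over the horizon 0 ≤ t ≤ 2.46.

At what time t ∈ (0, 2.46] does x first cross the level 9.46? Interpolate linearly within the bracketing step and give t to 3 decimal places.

t=0.000: state=(9.110)
step 1 (dt=0.02): k1=(1.713), k2=(1.704), k3=(1.704), k4=(1.696); state += dt/6·(k1+2k2+2k3+k4)
t=0.020: state=(9.144)
t=0.040: state=(9.178)
t=0.060: state=(9.211)
continuing one RK4 step at a time; state shown every 5 steps (Δt=0.1):
t=0.100: state=(9.277)
t=0.200: state=(9.435)
next step: t=0.220: state=(9.466) — x has crossed 9.46
linear interpolation between t=0.200 (9.43509) and t=0.220 (9.46569) → t≈0.216

t = 0.216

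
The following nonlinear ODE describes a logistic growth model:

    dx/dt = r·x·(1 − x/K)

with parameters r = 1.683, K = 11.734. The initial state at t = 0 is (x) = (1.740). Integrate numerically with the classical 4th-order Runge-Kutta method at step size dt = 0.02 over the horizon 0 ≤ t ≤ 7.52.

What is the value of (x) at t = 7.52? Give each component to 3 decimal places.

(x) = (11.734)

t=0.000: state=(1.740)
step 1 (dt=0.02): k1=(2.494), k2=(2.524), k3=(2.524), k4=(2.554); state += dt/6·(k1+2k2+2k3+k4)
t=0.020: state=(1.790)
t=0.040: state=(1.842)
t=0.060: state=(1.895)
continuing one RK4 step at a time; state shown every 25 steps (Δt=0.5):
t=0.500: state=(3.376)
t=1.000: state=(5.676)
t=1.500: state=(8.037)
t=2.000: state=(9.792)
t=2.500: state=(10.810)
t=3.000: state=(11.317)
t=3.500: state=(11.551)
t=4.000: state=(11.654)
t=4.500: state=(11.699)
t=5.000: state=(11.719)
t=5.500: state=(11.728)
t=6.000: state=(11.731)
t=6.500: state=(11.733)
t=7.000: state=(11.733)
t=7.500: state=(11.734)
t=7.520: state=(11.734)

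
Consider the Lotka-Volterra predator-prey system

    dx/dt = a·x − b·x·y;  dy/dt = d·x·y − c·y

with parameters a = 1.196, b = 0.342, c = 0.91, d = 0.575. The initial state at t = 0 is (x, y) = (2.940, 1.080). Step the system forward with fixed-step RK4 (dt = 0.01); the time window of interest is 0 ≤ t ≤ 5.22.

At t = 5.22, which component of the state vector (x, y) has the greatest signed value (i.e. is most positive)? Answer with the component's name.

t=0.000: state=(2.940, 1.080)
step 1 (dt=0.01): k1=(2.430, 0.843), k2=(2.436, 0.854), k3=(2.436, 0.854), k4=(2.442, 0.865); state += dt/6·(k1+2k2+2k3+k4)
t=0.010: state=(2.964, 1.089)
t=0.020: state=(2.989, 1.097)
t=0.030: state=(3.013, 1.106)
continuing one RK4 step at a time; state shown every 20 steps (Δt=0.2):
t=0.200: state=(3.445, 1.299)
t=0.400: state=(3.959, 1.658)
t=0.600: state=(4.408, 2.239)
t=0.800: state=(4.667, 3.153)
t=1.000: state=(4.576, 4.489)
t=1.200: state=(4.042, 6.168)
t=1.400: state=(3.178, 7.802)
t=1.600: state=(2.272, 8.889)
t=1.800: state=(1.547, 9.208)
t=2.000: state=(1.055, 8.897)
t=2.200: state=(0.745, 8.213)
t=2.400: state=(0.555, 7.372)
t=2.600: state=(0.439, 6.503)
t=2.800: state=(0.368, 5.677)
t=3.000: state=(0.325, 4.923)
t=3.200: state=(0.302, 4.254)
t=3.400: state=(0.293, 3.669)
t=3.600: state=(0.294, 3.163)
t=3.800: state=(0.306, 2.729)
t=4.000: state=(0.327, 2.359)
t=4.200: state=(0.357, 2.045)
t=4.400: state=(0.398, 1.780)
t=4.600: state=(0.451, 1.558)
t=4.800: state=(0.518, 1.373)
t=5.000: state=(0.603, 1.221)
t=5.200: state=(0.707, 1.097)
t=5.220: state=(0.719, 1.086)
compare at T: x=0.719, y=1.086

largest component: y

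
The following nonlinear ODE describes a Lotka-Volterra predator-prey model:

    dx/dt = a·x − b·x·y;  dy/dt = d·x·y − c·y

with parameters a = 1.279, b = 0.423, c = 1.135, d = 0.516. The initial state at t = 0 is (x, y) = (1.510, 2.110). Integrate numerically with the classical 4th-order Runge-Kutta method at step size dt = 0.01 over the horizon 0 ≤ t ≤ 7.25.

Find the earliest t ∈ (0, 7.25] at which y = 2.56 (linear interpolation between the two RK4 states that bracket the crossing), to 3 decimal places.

t=0.000: state=(1.510, 2.110)
step 1 (dt=0.01): k1=(0.584, -0.751), k2=(0.587, -0.746), k3=(0.587, -0.746), k4=(0.591, -0.742); state += dt/6·(k1+2k2+2k3+k4)
t=0.010: state=(1.516, 2.103)
t=0.020: state=(1.522, 2.095)
t=0.030: state=(1.528, 2.088)
continuing one RK4 step at a time; state shown every 25 steps (Δt=0.25):
t=0.250: state=(1.678, 1.951)
t=0.500: state=(1.891, 1.848)
t=0.750: state=(2.147, 1.805)
t=1.000: state=(2.442, 1.826)
t=1.250: state=(2.759, 1.923)
t=1.500: state=(3.072, 2.109)
t=1.750: state=(3.335, 2.403)
t=1.850: state=(3.413, 2.553)
next step: t=1.860: state=(3.420, 2.569) — y has crossed 2.56
linear interpolation between t=1.850 (2.55327) and t=1.860 (2.56936) → t≈1.854

t = 1.854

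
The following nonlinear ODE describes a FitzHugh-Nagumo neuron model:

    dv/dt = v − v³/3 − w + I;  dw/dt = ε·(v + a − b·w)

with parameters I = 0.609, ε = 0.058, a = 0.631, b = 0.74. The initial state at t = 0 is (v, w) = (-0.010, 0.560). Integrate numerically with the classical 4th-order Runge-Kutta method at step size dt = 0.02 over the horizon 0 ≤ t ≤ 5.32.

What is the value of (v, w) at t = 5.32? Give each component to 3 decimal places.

t=0.000: state=(-0.010, 0.560)
step 1 (dt=0.02): k1=(0.039, 0.012), k2=(0.039, 0.012), k3=(0.039, 0.012), k4=(0.040, 0.012); state += dt/6·(k1+2k2+2k3+k4)
t=0.020: state=(-0.009, 0.560)
t=0.040: state=(-0.008, 0.560)
t=0.060: state=(-0.008, 0.561)
continuing one RK4 step at a time; state shown every 10 steps (Δt=0.2):
t=0.200: state=(-0.002, 0.562)
t=0.400: state=(0.008, 0.565)
t=0.600: state=(0.019, 0.568)
t=0.800: state=(0.032, 0.570)
t=1.000: state=(0.048, 0.573)
t=1.200: state=(0.066, 0.576)
t=1.400: state=(0.088, 0.579)
t=1.600: state=(0.113, 0.583)
t=1.800: state=(0.143, 0.587)
t=2.000: state=(0.179, 0.591)
t=2.200: state=(0.222, 0.595)
t=2.400: state=(0.273, 0.600)
t=2.600: state=(0.332, 0.606)
t=2.800: state=(0.402, 0.612)
t=3.000: state=(0.483, 0.620)
t=3.200: state=(0.576, 0.628)
t=3.400: state=(0.680, 0.637)
t=3.600: state=(0.794, 0.647)
t=3.800: state=(0.915, 0.659)
t=4.000: state=(1.036, 0.672)
t=4.200: state=(1.154, 0.686)
t=4.400: state=(1.260, 0.701)
t=4.600: state=(1.353, 0.718)
t=4.800: state=(1.428, 0.735)
t=5.000: state=(1.486, 0.753)
t=5.200: state=(1.528, 0.771)
t=5.320: state=(1.547, 0.782)

(v, w) = (1.547, 0.782)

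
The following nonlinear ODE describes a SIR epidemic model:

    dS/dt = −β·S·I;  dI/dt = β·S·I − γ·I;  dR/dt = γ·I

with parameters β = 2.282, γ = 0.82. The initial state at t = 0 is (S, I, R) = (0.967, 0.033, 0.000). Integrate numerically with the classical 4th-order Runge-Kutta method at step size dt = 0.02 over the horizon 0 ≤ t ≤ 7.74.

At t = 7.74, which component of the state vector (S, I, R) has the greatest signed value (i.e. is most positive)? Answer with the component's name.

t=0.000: state=(0.967, 0.033, 0.000)
step 1 (dt=0.02): k1=(-0.073, 0.046, 0.027), k2=(-0.074, 0.046, 0.027), k3=(-0.074, 0.046, 0.027), k4=(-0.075, 0.047, 0.028); state += dt/6·(k1+2k2+2k3+k4)
t=0.020: state=(0.966, 0.034, 0.001)
t=0.040: state=(0.964, 0.035, 0.001)
t=0.060: state=(0.962, 0.036, 0.002)
continuing one RK4 step at a time; state shown every 25 steps (Δt=0.5):
t=0.500: state=(0.916, 0.064, 0.019)
t=1.000: state=(0.828, 0.116, 0.056)
t=1.500: state=(0.699, 0.185, 0.117)
t=2.000: state=(0.544, 0.249, 0.206)
t=2.500: state=(0.400, 0.283, 0.317)
t=3.000: state=(0.290, 0.277, 0.433)
t=3.500: state=(0.215, 0.245, 0.540)
t=4.000: state=(0.167, 0.201, 0.632)
t=4.500: state=(0.136, 0.159, 0.706)
t=5.000: state=(0.116, 0.121, 0.763)
t=5.500: state=(0.103, 0.091, 0.806)
t=6.000: state=(0.094, 0.068, 0.839)
t=6.500: state=(0.088, 0.050, 0.862)
t=7.000: state=(0.084, 0.036, 0.880)
t=7.500: state=(0.081, 0.027, 0.893)
t=7.740: state=(0.080, 0.023, 0.898)
compare at T: S=0.080, I=0.023, R=0.898

largest component: R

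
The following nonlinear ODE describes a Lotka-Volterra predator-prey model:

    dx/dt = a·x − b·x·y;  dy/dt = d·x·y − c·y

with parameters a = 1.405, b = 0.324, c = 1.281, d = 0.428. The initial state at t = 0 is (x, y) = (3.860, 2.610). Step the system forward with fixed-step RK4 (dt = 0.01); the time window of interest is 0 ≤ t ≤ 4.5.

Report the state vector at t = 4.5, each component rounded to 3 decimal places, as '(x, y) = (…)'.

t=0.000: state=(3.860, 2.610)
step 1 (dt=0.01): k1=(2.159, 0.969), k2=(2.159, 0.982), k3=(2.159, 0.982), k4=(2.159, 0.996); state += dt/6·(k1+2k2+2k3+k4)
t=0.010: state=(3.882, 2.620)
t=0.020: state=(3.903, 2.630)
t=0.030: state=(3.925, 2.640)
continuing one RK4 step at a time; state shown every 20 steps (Δt=0.2):
t=0.200: state=(4.284, 2.863)
t=0.400: state=(4.659, 3.251)
t=0.600: state=(4.915, 3.795)
t=0.800: state=(4.980, 4.493)
t=1.000: state=(4.805, 5.296)
t=1.200: state=(4.399, 6.087)
t=1.400: state=(3.844, 6.708)
t=1.600: state=(3.256, 7.035)
t=1.800: state=(2.729, 7.030)
t=2.000: state=(2.310, 6.745)
t=2.200: state=(2.005, 6.275)
t=2.400: state=(1.801, 5.712)
t=2.600: state=(1.679, 5.128)
t=2.800: state=(1.624, 4.570)
t=3.000: state=(1.627, 4.064)
t=3.200: state=(1.680, 3.622)
t=3.400: state=(1.782, 3.250)
t=3.600: state=(1.931, 2.948)
t=3.800: state=(2.130, 2.714)
t=4.000: state=(2.380, 2.547)
t=4.200: state=(2.682, 2.447)
t=4.400: state=(3.036, 2.418)
t=4.500: state=(3.230, 2.433)

(x, y) = (3.230, 2.433)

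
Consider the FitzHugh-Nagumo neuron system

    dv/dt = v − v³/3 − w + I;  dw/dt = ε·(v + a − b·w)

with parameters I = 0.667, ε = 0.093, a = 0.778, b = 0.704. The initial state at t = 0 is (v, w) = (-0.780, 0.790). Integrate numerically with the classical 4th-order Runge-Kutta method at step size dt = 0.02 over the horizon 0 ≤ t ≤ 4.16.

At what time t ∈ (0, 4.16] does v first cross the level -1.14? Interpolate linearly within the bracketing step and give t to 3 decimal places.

t=0.000: state=(-0.780, 0.790)
step 1 (dt=0.02): k1=(-0.745, -0.052), k2=(-0.747, -0.053), k3=(-0.747, -0.053), k4=(-0.749, -0.053); state += dt/6·(k1+2k2+2k3+k4)
t=0.020: state=(-0.795, 0.789)
t=0.040: state=(-0.810, 0.788)
t=0.060: state=(-0.825, 0.787)
continuing one RK4 step at a time; state shown every 10 steps (Δt=0.2):
t=0.200: state=(-0.933, 0.778)
t=0.400: state=(-1.086, 0.764)
t=0.460: state=(-1.131, 0.759)
next step: t=0.480: state=(-1.146, 0.757) — v has crossed -1.14
linear interpolation between t=0.460 (-1.13121) and t=0.480 (-1.14597) → t≈0.472

t = 0.472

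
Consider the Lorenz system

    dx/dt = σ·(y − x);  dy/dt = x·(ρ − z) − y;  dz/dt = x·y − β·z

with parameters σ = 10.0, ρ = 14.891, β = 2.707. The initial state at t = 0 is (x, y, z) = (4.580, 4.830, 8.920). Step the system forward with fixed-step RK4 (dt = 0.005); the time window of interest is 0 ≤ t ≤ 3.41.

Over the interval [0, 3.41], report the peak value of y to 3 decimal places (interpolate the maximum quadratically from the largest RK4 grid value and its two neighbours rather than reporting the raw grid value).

t=0.000: state=(4.580, 4.830, 8.920)
step 1 (dt=0.005): k1=(2.500, 22.517, -2.025), k2=(3.000, 22.521, -1.723), k3=(2.988, 22.525, -1.719), k4=(3.477, 22.533, -1.412); state += dt/6·(k1+2k2+2k3+k4)
t=0.005: state=(4.595, 4.943, 8.911)
t=0.010: state=(4.615, 5.055, 8.906)
t=0.015: state=(4.639, 5.168, 8.904)
continuing one RK4 step at a time; state shown every 40 steps (Δt=0.2):
t=0.200: state=(7.336, 9.091, 11.919)
t=0.400: state=(7.982, 6.478, 17.728)
t=0.600: state=(4.511, 3.381, 14.420)
t=0.800: state=(4.067, 4.624, 10.756)
t=1.000: state=(6.275, 7.732, 11.299)
t=1.200: state=(7.971, 7.640, 16.179)
t=1.400: state=(5.608, 4.321, 15.450)
t=1.600: state=(4.447, 4.589, 12.069)
t=1.800: state=(5.812, 6.888, 11.545)
t=2.000: state=(7.521, 7.722, 14.944)
t=2.200: state=(6.238, 5.166, 15.640)
t=2.400: state=(4.887, 4.761, 12.984)
t=2.600: state=(5.636, 6.398, 11.994)
t=2.800: state=(7.081, 7.458, 14.210)
t=3.000: state=(6.518, 5.753, 15.435)
t=3.200: state=(5.278, 5.011, 13.572)
t=3.400: state=(5.602, 6.119, 12.442)
t=3.410: state=(5.655, 6.195, 12.452)
largest grid value and its neighbours: y(0.245)=9.41494, y(0.250)=9.41636, y(0.255)=9.41021
parabola through these three points peaks at t≈0.248 with y≈9.41673

max y = 9.417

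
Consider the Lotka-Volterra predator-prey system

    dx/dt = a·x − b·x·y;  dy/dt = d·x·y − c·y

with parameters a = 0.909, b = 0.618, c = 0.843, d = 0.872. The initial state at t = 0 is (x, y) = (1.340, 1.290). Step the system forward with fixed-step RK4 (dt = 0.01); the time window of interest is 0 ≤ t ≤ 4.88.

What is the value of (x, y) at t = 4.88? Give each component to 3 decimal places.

(x, y) = (0.750, 1.111)

t=0.000: state=(1.340, 1.290)
step 1 (dt=0.01): k1=(0.150, 0.420), k2=(0.148, 0.421), k3=(0.148, 0.421), k4=(0.146, 0.423); state += dt/6·(k1+2k2+2k3+k4)
t=0.010: state=(1.341, 1.294)
t=0.020: state=(1.343, 1.298)
t=0.030: state=(1.344, 1.303)
continuing one RK4 step at a time; state shown every 20 steps (Δt=0.2):
t=0.200: state=(1.363, 1.380)
t=0.400: state=(1.370, 1.480)
t=0.600: state=(1.359, 1.587)
t=0.800: state=(1.331, 1.695)
t=1.000: state=(1.286, 1.800)
t=1.200: state=(1.228, 1.894)
t=1.400: state=(1.160, 1.970)
t=1.600: state=(1.086, 2.025)
t=1.800: state=(1.012, 2.054)
t=2.000: state=(0.941, 2.058)
t=2.200: state=(0.876, 2.037)
t=2.400: state=(0.819, 1.995)
t=2.600: state=(0.771, 1.935)
t=2.800: state=(0.731, 1.864)
t=3.000: state=(0.699, 1.783)
t=3.200: state=(0.677, 1.699)
t=3.400: state=(0.661, 1.612)
t=3.600: state=(0.653, 1.528)
t=3.800: state=(0.652, 1.446)
t=4.000: state=(0.657, 1.369)
t=4.200: state=(0.668, 1.298)
t=4.400: state=(0.686, 1.234)
t=4.600: state=(0.708, 1.177)
t=4.800: state=(0.737, 1.128)
t=4.880: state=(0.750, 1.111)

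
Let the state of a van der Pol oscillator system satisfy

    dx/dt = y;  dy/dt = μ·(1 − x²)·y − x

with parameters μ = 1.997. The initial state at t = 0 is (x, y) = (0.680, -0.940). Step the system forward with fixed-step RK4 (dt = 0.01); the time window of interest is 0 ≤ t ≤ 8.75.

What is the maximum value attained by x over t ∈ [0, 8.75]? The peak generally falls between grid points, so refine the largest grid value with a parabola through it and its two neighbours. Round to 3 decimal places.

max x = 2.020

t=0.000: state=(0.680, -0.940)
step 1 (dt=0.01): k1=(-0.940, -1.689), k2=(-0.948, -1.706), k3=(-0.949, -1.706), k4=(-0.957, -1.722); state += dt/6·(k1+2k2+2k3+k4)
t=0.010: state=(0.671, -0.957)
t=0.020: state=(0.661, -0.974)
t=0.030: state=(0.651, -0.992)
continuing one RK4 step at a time; state shown every 50 steps (Δt=0.5):
t=0.500: state=(-0.105, -2.473)
t=1.000: state=(-1.626, -2.215)
t=1.500: state=(-1.950, 0.154)
t=2.000: state=(-1.805, 0.362)
t=2.500: state=(-1.603, 0.448)
t=3.000: state=(-1.348, 0.587)
t=3.500: state=(-0.987, 0.908)
t=4.000: state=(-0.327, 1.958)
t=4.500: state=(1.215, 3.642)
t=5.000: state=(2.019, 0.076)
t=5.500: state=(1.915, -0.324)
t=6.000: state=(1.735, -0.396)
t=6.500: state=(1.515, -0.490)
t=7.000: state=(1.231, -0.673)
t=7.500: state=(0.797, -1.152)
t=8.000: state=(-0.116, -2.842)
t=8.500: state=(-1.760, -2.014)
t=8.750: state=(-2.008, -0.267)
largest grid value and its neighbours: x(5.020)=2.01966, x(5.030)=2.01984, x(5.040)=2.01982
parabola through these three points peaks at t≈5.034 with x≈2.01986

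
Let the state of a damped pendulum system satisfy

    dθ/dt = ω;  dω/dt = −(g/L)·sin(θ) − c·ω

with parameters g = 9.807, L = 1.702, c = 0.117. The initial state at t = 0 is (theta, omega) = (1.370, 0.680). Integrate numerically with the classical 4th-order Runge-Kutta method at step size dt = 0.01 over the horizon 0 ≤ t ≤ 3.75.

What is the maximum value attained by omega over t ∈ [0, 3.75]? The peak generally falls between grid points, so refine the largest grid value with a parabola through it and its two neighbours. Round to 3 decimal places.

t=0.000: state=(1.370, 0.680)
step 1 (dt=0.01): k1=(0.680, -5.726), k2=(0.651, -5.726), k3=(0.651, -5.726), k4=(0.623, -5.727); state += dt/6·(k1+2k2+2k3+k4)
t=0.010: state=(1.377, 0.623)
t=0.020: state=(1.382, 0.565)
t=0.030: state=(1.388, 0.508)
continuing one RK4 step at a time; state shown every 20 steps (Δt=0.2):
t=0.200: state=(1.392, -0.458)
t=0.400: state=(1.190, -1.546)
t=0.600: state=(0.785, -2.463)
t=0.800: state=(0.233, -2.961)
t=1.000: state=(-0.356, -2.819)
t=1.200: state=(-0.856, -2.100)
t=1.400: state=(-1.176, -1.077)
t=1.600: state=(-1.281, 0.028)
t=1.800: state=(-1.167, 1.104)
t=2.000: state=(-0.848, 2.047)
t=2.200: state=(-0.370, 2.654)
t=2.400: state=(0.176, 2.702)
t=2.600: state=(0.671, 2.166)
t=2.800: state=(1.017, 1.257)
t=3.000: state=(1.165, 0.210)
t=3.200: state=(1.101, -0.835)
t=3.400: state=(0.838, -1.762)
t=3.600: state=(0.416, -2.393)
t=3.750: state=(0.042, -2.546)
largest grid value and its neighbours: omega(2.310)=2.75767, omega(2.320)=2.75774, omega(2.330)=2.75623
parabola through these three points peaks at t≈2.315 with omega≈2.75790

max omega = 2.758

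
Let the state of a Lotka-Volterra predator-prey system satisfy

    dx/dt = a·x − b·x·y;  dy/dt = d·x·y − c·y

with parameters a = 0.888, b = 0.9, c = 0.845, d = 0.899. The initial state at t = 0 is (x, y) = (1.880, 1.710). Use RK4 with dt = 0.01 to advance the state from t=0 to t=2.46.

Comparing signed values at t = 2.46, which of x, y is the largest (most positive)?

largest component: y

t=0.000: state=(1.880, 1.710)
step 1 (dt=0.01): k1=(-1.224, 1.445), k2=(-1.232, 1.442), k3=(-1.232, 1.442), k4=(-1.240, 1.438); state += dt/6·(k1+2k2+2k3+k4)
t=0.010: state=(1.868, 1.724)
t=0.020: state=(1.855, 1.739)
t=0.030: state=(1.843, 1.753)
continuing one RK4 step at a time; state shown every 10 steps (Δt=0.1):
t=0.100: state=(1.750, 1.850)
t=0.200: state=(1.610, 1.978)
t=0.300: state=(1.465, 2.087)
t=0.400: state=(1.322, 2.174)
t=0.500: state=(1.184, 2.235)
t=0.600: state=(1.056, 2.272)
t=0.700: state=(0.940, 2.284)
t=0.800: state=(0.837, 2.273)
t=0.900: state=(0.746, 2.243)
t=1.000: state=(0.668, 2.196)
t=1.100: state=(0.601, 2.136)
t=1.200: state=(0.543, 2.067)
t=1.300: state=(0.495, 1.990)
t=1.400: state=(0.454, 1.908)
t=1.500: state=(0.419, 1.823)
t=1.600: state=(0.390, 1.738)
t=1.700: state=(0.366, 1.652)
t=1.800: state=(0.346, 1.568)
t=1.900: state=(0.330, 1.485)
t=2.000: state=(0.316, 1.405)
t=2.100: state=(0.306, 1.328)
t=2.200: state=(0.298, 1.254)
t=2.300: state=(0.291, 1.183)
t=2.400: state=(0.287, 1.116)
t=2.460: state=(0.286, 1.077)
compare at T: x=0.286, y=1.077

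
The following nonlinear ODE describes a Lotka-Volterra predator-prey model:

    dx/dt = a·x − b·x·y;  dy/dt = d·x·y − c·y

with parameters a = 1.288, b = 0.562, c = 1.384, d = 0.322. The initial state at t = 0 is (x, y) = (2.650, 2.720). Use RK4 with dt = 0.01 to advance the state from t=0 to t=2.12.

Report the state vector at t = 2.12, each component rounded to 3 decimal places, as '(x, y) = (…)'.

(x, y) = (5.174, 1.401)

t=0.000: state=(2.650, 2.720)
step 1 (dt=0.01): k1=(-0.638, -1.444), k2=(-0.626, -1.442), k3=(-0.626, -1.442), k4=(-0.615, -1.441); state += dt/6·(k1+2k2+2k3+k4)
t=0.010: state=(2.644, 2.706)
t=0.020: state=(2.638, 2.691)
t=0.030: state=(2.632, 2.677)
continuing one RK4 step at a time; state shown every 10 steps (Δt=0.1):
t=0.100: state=(2.597, 2.577)
t=0.200: state=(2.566, 2.438)
t=0.300: state=(2.555, 2.306)
t=0.400: state=(2.562, 2.180)
t=0.500: state=(2.587, 2.062)
t=0.600: state=(2.628, 1.953)
t=0.700: state=(2.687, 1.852)
t=0.800: state=(2.761, 1.761)
t=0.900: state=(2.852, 1.678)
t=1.000: state=(2.958, 1.604)
t=1.100: state=(3.080, 1.539)
t=1.200: state=(3.218, 1.483)
t=1.300: state=(3.373, 1.436)
t=1.400: state=(3.543, 1.398)
t=1.500: state=(3.728, 1.368)
t=1.600: state=(3.930, 1.348)
t=1.700: state=(4.145, 1.336)
t=1.800: state=(4.374, 1.335)
t=1.900: state=(4.615, 1.343)
t=2.000: state=(4.865, 1.362)
t=2.100: state=(5.122, 1.393)
t=2.120: state=(5.174, 1.401)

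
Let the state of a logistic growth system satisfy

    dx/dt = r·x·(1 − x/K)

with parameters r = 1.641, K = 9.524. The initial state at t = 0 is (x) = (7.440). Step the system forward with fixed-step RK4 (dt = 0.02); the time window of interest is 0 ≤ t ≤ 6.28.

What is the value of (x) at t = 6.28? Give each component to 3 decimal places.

(x) = (9.524)

t=0.000: state=(7.440)
step 1 (dt=0.02): k1=(2.672), k2=(2.647), k3=(2.647), k4=(2.622); state += dt/6·(k1+2k2+2k3+k4)
t=0.020: state=(7.493)
t=0.040: state=(7.545)
t=0.060: state=(7.596)
continuing one RK4 step at a time; state shown every 25 steps (Δt=0.5):
t=0.500: state=(8.479)
t=1.000: state=(9.034)
t=1.500: state=(9.302)
t=2.000: state=(9.425)
t=2.500: state=(9.480)
t=3.000: state=(9.505)
t=3.500: state=(9.515)
t=4.000: state=(9.520)
t=4.500: state=(9.522)
t=5.000: state=(9.523)
t=5.500: state=(9.524)
t=6.000: state=(9.524)
t=6.280: state=(9.524)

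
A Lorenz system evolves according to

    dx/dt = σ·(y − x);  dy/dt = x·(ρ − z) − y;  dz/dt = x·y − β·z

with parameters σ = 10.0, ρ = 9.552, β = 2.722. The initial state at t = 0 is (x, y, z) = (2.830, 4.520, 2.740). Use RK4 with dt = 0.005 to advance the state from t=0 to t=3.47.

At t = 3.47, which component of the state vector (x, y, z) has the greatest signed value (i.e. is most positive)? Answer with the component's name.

t=0.000: state=(2.830, 4.520, 2.740)
step 1 (dt=0.005): k1=(16.900, 14.758, 5.333), k2=(16.846, 14.971, 5.594), k3=(16.853, 14.967, 5.593), k4=(16.806, 15.176, 5.856); state += dt/6·(k1+2k2+2k3+k4)
t=0.005: state=(2.914, 4.595, 2.768)
t=0.010: state=(2.998, 4.672, 2.799)
t=0.015: state=(3.082, 4.751, 2.832)
continuing one RK4 step at a time; state shown every 40 steps (Δt=0.2):
t=0.200: state=(6.314, 7.997, 6.439)
t=0.400: state=(7.197, 6.025, 12.295)
t=0.600: state=(3.924, 2.583, 10.437)
t=0.800: state=(2.623, 2.547, 7.172)
t=1.000: state=(3.211, 3.825, 5.550)
t=1.200: state=(4.910, 5.898, 6.369)
t=1.400: state=(6.310, 6.451, 9.520)
t=1.600: state=(5.300, 4.413, 10.480)
t=1.800: state=(3.897, 3.515, 8.678)
t=2.000: state=(3.809, 4.059, 7.188)
t=2.200: state=(4.676, 5.219, 7.239)
t=2.400: state=(5.550, 5.759, 8.730)
t=2.600: state=(5.310, 4.923, 9.644)
t=2.800: state=(4.498, 4.185, 8.934)
t=3.000: state=(4.256, 4.325, 7.968)
t=3.200: state=(4.660, 4.947, 7.812)
t=3.400: state=(5.163, 5.318, 8.512)
t=3.470: state=(5.232, 5.272, 8.795)
compare at T: x=5.232, y=5.272, z=8.795

largest component: z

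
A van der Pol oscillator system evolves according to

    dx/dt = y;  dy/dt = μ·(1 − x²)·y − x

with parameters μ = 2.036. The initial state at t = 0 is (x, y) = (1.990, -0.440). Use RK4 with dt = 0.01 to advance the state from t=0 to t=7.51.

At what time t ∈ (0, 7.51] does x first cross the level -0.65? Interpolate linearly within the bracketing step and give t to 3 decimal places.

t = 2.842

t=0.000: state=(1.990, -0.440)
step 1 (dt=0.01): k1=(-0.440, 0.662), k2=(-0.437, 0.636), k3=(-0.437, 0.637), k4=(-0.434, 0.612); state += dt/6·(k1+2k2+2k3+k4)
t=0.010: state=(1.986, -0.434)
t=0.020: state=(1.981, -0.428)
t=0.030: state=(1.977, -0.422)
continuing one RK4 step at a time; state shown every 25 steps (Δt=0.25):
t=0.250: state=(1.892, -0.371)
t=0.500: state=(1.799, -0.377)
t=0.750: state=(1.701, -0.405)
t=1.000: state=(1.595, -0.446)
t=1.250: state=(1.477, -0.503)
t=1.500: state=(1.342, -0.584)
t=1.750: state=(1.182, -0.706)
t=2.000: state=(0.982, -0.907)
t=2.250: state=(0.715, -1.271)
t=2.500: state=(0.318, -1.985)
t=2.750: state=(-0.328, -3.260)
t=2.840: state=(-0.642, -3.701)
next step: t=2.850: state=(-0.680, -3.737) — x has crossed -0.65
linear interpolation between t=2.840 (-0.64241) and t=2.850 (-0.67960) → t≈2.842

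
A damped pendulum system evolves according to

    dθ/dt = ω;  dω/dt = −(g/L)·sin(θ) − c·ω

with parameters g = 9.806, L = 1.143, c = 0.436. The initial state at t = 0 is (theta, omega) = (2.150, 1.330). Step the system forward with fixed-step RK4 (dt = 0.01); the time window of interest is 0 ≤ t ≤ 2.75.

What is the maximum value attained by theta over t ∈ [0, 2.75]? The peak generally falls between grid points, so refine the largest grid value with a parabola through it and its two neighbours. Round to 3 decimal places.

max theta = 2.272

t=0.000: state=(2.150, 1.330)
step 1 (dt=0.01): k1=(1.330, -7.760), k2=(1.291, -7.711), k3=(1.291, -7.713), k4=(1.253, -7.665); state += dt/6·(k1+2k2+2k3+k4)
t=0.010: state=(2.163, 1.253)
t=0.020: state=(2.175, 1.177)
t=0.030: state=(2.186, 1.101)
continuing one RK4 step at a time; state shown every 10 steps (Δt=0.1):
t=0.100: state=(2.246, 0.597)
t=0.200: state=(2.271, -0.074)
t=0.300: state=(2.232, -0.720)
t=0.400: state=(2.127, -1.376)
t=0.500: state=(1.955, -2.062)
t=0.600: state=(1.713, -2.782)
t=0.700: state=(1.399, -3.499)
t=0.800: state=(1.016, -4.131)
t=0.900: state=(0.580, -4.552)
t=1.000: state=(0.117, -4.641)
t=1.100: state=(-0.336, -4.349)
t=1.200: state=(-0.742, -3.731)
t=1.300: state=(-1.075, -2.909)
t=1.400: state=(-1.321, -2.003)
t=1.500: state=(-1.475, -1.090)
t=1.600: state=(-1.540, -0.205)
t=1.700: state=(-1.518, 0.642)
t=1.800: state=(-1.413, 1.450)
t=1.900: state=(-1.229, 2.202)
t=2.000: state=(-0.976, 2.856)
t=2.100: state=(-0.664, 3.347)
t=2.200: state=(-0.314, 3.597)
t=2.300: state=(0.046, 3.554)
t=2.400: state=(0.387, 3.220)
t=2.500: state=(0.682, 2.652)
t=2.600: state=(0.912, 1.936)
t=2.700: state=(1.067, 1.149)
t=2.750: state=(1.114, 0.747)
largest grid value and its neighbours: theta(0.180)=2.27163, theta(0.190)=2.27187, theta(0.200)=2.27146
parabola through these three points peaks at t≈0.189 with theta≈2.27188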